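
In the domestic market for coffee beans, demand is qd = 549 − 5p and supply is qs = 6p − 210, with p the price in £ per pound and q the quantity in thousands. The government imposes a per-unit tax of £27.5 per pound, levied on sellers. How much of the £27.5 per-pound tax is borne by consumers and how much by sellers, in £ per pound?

Consumers bear £15 per pound; sellers bear £12.5 per pound.

Without the tax, 549 − 5p = 6p − 210 gives 11p = 759, so p* = £69 and q* = 204.
With the tax collected from sellers, supply shifts: qs = 6(p − 27.5) − 210.
New equilibrium: consumers pay £84, sellers receive £56.5, q = 129. (Wedge: pb − ps = 27.5.)
Burden on consumers: £15; on sellers: £12.5. (They sum to £27.5.)
The less price-elastic side of the market bears the larger share of a per-unit tax.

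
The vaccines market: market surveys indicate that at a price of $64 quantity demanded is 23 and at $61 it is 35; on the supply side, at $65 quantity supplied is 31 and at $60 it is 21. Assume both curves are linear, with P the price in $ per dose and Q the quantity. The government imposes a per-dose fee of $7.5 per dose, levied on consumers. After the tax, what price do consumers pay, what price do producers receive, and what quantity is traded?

Demand slope: (35 − 23)/(61 − 64) = -4, so Qd = 279 − 4P.
Supply slope: (21 − 31)/(60 − 65) = 2, so Qs = 2P − 99.
Before the tax: set 279 − 4P = 2P − 99 → P* = $63, Q* = 27.
With the tax collected from consumers, demand (in seller-price terms) shifts: Qd = 279 − 4(P + 7.5).
New equilibrium: consumers pay $65.5, producers receive $58, Q = 17. (Wedge: Pb − Ps = 7.5.)

Consumers pay $65.5; producers receive $58; quantity = 17.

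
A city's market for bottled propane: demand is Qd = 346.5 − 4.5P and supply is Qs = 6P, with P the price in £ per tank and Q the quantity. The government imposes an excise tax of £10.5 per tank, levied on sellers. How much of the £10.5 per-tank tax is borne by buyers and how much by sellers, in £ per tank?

Without the tax, 346.5 − 4.5P = 6P gives 10.5P = 346.5, so P* = £33 and Q* = 198.
With the tax collected from sellers, supply shifts: Qs = 6(P − 10.5).
Solving gives Q = 171 with buyers paying £39 and sellers receiving £28.5 (the £10.5 wedge).
Burden on buyers: £6; on sellers: £4.5. (They sum to £10.5.)

Buyers bear £6 per tank; sellers bear £4.5 per tank.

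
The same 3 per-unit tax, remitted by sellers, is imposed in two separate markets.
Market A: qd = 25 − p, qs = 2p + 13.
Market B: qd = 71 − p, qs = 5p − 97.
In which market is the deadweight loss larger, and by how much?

Market B, by 0.75.

Market A: pre-tax p* = 4, q* = 21; post-tax q = 19; deadweight loss = 3.
Market B: pre-tax p* = 28, q* = 43; post-tax q = 40.5; deadweight loss = 3.75.
Difference: 3 vs 3.75 → market B is larger by 0.75.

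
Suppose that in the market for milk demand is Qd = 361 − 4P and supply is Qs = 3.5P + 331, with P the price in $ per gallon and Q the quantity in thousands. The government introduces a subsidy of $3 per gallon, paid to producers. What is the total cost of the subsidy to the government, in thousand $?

Without the subsidy, 361 − 4P = 3.5P + 331 gives 7.5P = 30, so P* = $4 and Q* = 345.
With a per-unit subsidy paid to producers, each receives P + 3 per unit sold, so supply becomes Qs = 3.5(P + 3) + 331.
Solving gives Q = 350.6 with consumers paying $2.6 and producers receiving $5.6 (the $3 wedge).
Outlay = t · Q = 3 · 350.6 = $1051.8.

Government outlay = $1051.8 thousand.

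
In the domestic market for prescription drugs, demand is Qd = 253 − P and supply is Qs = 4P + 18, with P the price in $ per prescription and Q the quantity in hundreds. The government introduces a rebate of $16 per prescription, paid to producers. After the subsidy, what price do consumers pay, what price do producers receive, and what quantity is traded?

Consumers pay $34.2; producers receive $50.2; quantity = 218.8.

Without the subsidy, 253 − P = 4P + 18 gives 5P = 235, so P* = $47 and Q* = 206.
With a per-unit subsidy paid to producers, each receives P + 16 per unit sold, so supply becomes Qs = 4(P + 16) + 18.
Solving gives Q = 218.8 with consumers paying $34.2 and producers receiving $50.2 (the $16 wedge).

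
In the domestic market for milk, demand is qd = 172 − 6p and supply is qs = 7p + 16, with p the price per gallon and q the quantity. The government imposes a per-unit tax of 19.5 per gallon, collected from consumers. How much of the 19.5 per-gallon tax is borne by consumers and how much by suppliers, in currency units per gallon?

Before the tax: set 172 − 6p = 7p + 16 → p* = 12, q* = 100.
With the tax collected from consumers, demand (in seller-price terms) shifts: qd = 172 − 6(p + 19.5).
New equilibrium: consumers pay 22.5, suppliers receive 3, q = 37. (Wedge: pb − ps = 19.5.)
Burden on consumers: 10.5; on suppliers: 9. (They sum to 19.5.)
The less price-elastic side of the market bears the larger share of a per-unit tax.

Consumers bear 10.5 per gallon; suppliers bear 9 per gallon.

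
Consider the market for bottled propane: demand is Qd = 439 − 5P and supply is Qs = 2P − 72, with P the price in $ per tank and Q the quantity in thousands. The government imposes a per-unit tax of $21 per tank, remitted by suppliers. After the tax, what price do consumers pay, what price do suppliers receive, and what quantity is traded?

Consumers pay $79; suppliers receive $58; quantity = 44.

Before the tax: set 439 − 5P = 2P − 72 → P* = $73, Q* = 74.
With the tax collected from suppliers, supply shifts: Qs = 2(P − 21) − 72.
New equilibrium: consumers pay $79, suppliers receive $58, Q = 44. (Wedge: Pb − Ps = 21.)
The less price-elastic side of the market bears the larger share of a per-unit tax.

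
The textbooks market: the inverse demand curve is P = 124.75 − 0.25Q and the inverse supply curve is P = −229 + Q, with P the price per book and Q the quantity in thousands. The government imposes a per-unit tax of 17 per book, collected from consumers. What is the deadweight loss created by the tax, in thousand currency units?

Rewrite in direct form: Qd = 499 − 4P and Qs = P + 229.
Before the tax: set 499 − 4P = P + 229 → P* = 54, Q* = 283.
With the tax collected from consumers, demand (in seller-price terms) shifts: Qd = 499 − 4(P + 17).
New equilibrium: consumers pay 57.4, producers receive 40.4, Q = 269.4. (Wedge: Pb − Ps = 17.)
Quantity falls by |ΔQ| = |283 − 269.4| = 13.6.
DWL = ½ · t · |ΔQ| = ½ · 17 · 13.6 = 115.6.

Deadweight loss = 115.6 thousand.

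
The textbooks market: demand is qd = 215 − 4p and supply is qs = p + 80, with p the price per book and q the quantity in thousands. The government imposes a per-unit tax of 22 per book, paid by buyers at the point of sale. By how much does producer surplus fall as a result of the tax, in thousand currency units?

Producer surplus falls by 1728.32 thousand.

Before the tax: set 215 − 4p = p + 80 → p* = 27, q* = 107.
With the tax collected from buyers, demand (in seller-price terms) shifts: qd = 215 − 4(p + 22).
Solving gives q = 89.4 with buyers paying 31.4 and suppliers receiving 9.4 (the 22 wedge).
ΔPS is the trapezoid between Q = 89.4 and Q = 107 of height 17.6: ½ · (107 + 89.4) · 17.6 = 1728.32.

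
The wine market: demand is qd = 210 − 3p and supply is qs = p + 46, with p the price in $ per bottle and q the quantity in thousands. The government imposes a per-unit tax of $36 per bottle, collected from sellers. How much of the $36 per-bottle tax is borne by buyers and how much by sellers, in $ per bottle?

Before the tax: set 210 − 3p = p + 46 → p* = $41, q* = 87.
With the tax collected from sellers, supply shifts: qs = (p − 36) + 46.
Solving gives q = 60 with buyers paying $50 and sellers receiving $14 (the $36 wedge).
Burden on buyers: $9; on sellers: $27. (They sum to $36.)
The less price-elastic side of the market bears the larger share of a per-unit tax.

Buyers bear $9 per bottle; sellers bear $27 per bottle.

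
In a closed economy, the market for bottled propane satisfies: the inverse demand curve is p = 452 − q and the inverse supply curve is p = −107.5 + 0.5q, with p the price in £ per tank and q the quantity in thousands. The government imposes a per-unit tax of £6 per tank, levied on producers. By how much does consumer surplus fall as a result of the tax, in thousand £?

Consumer surplus falls by £1484 thousand.

Rewrite in direct form: qd = 452 − p and qs = 2p + 215.
Before the tax: set 452 − p = 2p + 215 → p* = £79, q* = 373.
With the tax collected from producers, supply shifts: qs = 2(p − 6) + 215.
New equilibrium: consumers pay £83, producers receive £77, q = 369. (Wedge: pb − ps = 6.)
ΔCS is the trapezoid between Q = 369 and Q = 373 of height £4: ½ · (373 + 369) · 4 = £1484.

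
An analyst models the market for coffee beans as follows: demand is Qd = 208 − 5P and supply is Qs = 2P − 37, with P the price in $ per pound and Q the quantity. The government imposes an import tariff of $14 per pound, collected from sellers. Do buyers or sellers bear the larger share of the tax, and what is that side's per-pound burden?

Before the tax: set 208 − 5P = 2P − 37 → P* = $35, Q* = 33.
With the tax collected from sellers, supply shifts: Qs = 2(P − 14) − 37.
Solving gives Q = 13 with buyers paying $39 and sellers receiving $25 (the $14 wedge).
Per-pound burden: buyers $4, sellers $10.
Sellers take the larger share because supply is less price-elastic here (demand slope 5 vs supply slope 2).

Sellers bear the larger share: $10 per pound.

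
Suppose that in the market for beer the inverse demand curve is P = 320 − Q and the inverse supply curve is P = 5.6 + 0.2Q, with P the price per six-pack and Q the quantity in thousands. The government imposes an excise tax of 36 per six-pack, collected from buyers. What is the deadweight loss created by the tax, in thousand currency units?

Inverting to Q(P) form: Qd = 320 − P; Qs = 5P − 28.
Without the tax, 320 − P = 5P − 28 gives 6P = 348, so P* = 58 and Q* = 262.
With the tax collected from buyers, demand (in seller-price terms) shifts: Qd = 320 − (P + 36).
Solving gives Q = 232 with buyers paying 88 and suppliers receiving 52 (the 36 wedge).
Quantity falls by |ΔQ| = |262 − 232| = 30.
DWL = ½ · t · |ΔQ| = ½ · 36 · 30 = 540.

Deadweight loss = 540 thousand.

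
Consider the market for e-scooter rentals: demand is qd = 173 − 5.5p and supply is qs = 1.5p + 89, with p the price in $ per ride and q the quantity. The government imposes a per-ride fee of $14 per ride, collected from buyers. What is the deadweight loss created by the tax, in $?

Without the tax, 173 − 5.5p = 1.5p + 89 gives 7p = 84, so p* = $12 and q* = 107.
With the tax collected from buyers, demand (in seller-price terms) shifts: qd = 173 − 5.5(p + 14).
Solving gives q = 90.5 with buyers paying $15 and producers receiving $1 (the $14 wedge).
Quantity falls by |ΔQ| = |107 − 90.5| = 16.5.
DWL = ½ · t · |ΔQ| = ½ · 14 · 16.5 = $115.5.

Deadweight loss = $115.5.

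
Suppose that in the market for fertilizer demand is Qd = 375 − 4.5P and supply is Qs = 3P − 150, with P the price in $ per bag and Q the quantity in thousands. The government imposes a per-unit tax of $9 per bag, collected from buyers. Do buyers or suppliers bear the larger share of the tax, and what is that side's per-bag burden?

Without the tax, 375 − 4.5P = 3P − 150 gives 7.5P = 525, so P* = $70 and Q* = 60.
With the tax collected from buyers, demand (in seller-price terms) shifts: Qd = 375 − 4.5(P + 9).
New equilibrium: buyers pay $73.6, suppliers receive $64.6, Q = 43.8. (Wedge: Pb − Ps = 9.)
Per-bag burden: buyers $3.6, suppliers $5.4.
Suppliers take the larger share because supply is less price-elastic here (demand slope 4.5 vs supply slope 3).
The less price-elastic side of the market bears the larger share of a per-unit tax.

Suppliers bear the larger share: $5.4 per bag.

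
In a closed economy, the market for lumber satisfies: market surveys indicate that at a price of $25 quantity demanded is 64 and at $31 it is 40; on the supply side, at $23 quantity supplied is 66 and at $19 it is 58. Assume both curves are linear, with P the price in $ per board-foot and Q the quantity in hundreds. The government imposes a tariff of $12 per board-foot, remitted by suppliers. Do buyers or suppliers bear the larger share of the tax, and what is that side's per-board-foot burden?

Demand slope: (40 − 64)/(31 − 25) = -4, so Qd = 164 − 4P.
Supply slope: (58 − 66)/(19 − 23) = 2, so Qs = 2P + 20.
Before the tax: set 164 − 4P = 2P + 20 → P* = $24, Q* = 68.
With the tax collected from suppliers, supply shifts: Qs = 2(P − 12) + 20.
New equilibrium: buyers pay $28, suppliers receive $16, Q = 52. (Wedge: Pb − Ps = 12.)
Per-board-foot burden: buyers $4, suppliers $8.
Suppliers take the larger share because supply is less price-elastic here (demand slope 4 vs supply slope 2).
The less price-elastic side of the market bears the larger share of a per-unit tax.

Suppliers bear the larger share: $8 per board-foot.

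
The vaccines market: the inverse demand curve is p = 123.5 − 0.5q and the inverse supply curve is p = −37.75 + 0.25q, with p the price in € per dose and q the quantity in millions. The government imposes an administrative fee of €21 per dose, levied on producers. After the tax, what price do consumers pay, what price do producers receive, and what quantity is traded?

Consumers pay €30; producers receive €9; quantity = 187.

Rewrite in direct form: qd = 247 − 2p and qs = 4p + 151.
Without the tax, 247 − 2p = 4p + 151 gives 6p = 96, so p* = €16 and q* = 215.
With the tax collected from producers, supply shifts: qs = 4(p − 21) + 151.
Solving gives q = 187 with consumers paying €30 and producers receiving €9 (the €21 wedge).
The less price-elastic side of the market bears the larger share of a per-unit tax.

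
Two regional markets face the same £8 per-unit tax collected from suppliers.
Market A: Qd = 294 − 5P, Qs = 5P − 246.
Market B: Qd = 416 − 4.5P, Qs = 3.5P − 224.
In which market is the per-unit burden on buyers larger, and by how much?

Market A, by £0.5.

Market A: pre-tax P* = £54, Q* = 24; post-tax Q = 4; per-unit burden on buyers = £4.
Market B: pre-tax P* = £80, Q* = 56; post-tax Q = 40.25; per-unit burden on buyers = £3.5.
Difference: £4 vs £3.5 → market A is larger by £0.5.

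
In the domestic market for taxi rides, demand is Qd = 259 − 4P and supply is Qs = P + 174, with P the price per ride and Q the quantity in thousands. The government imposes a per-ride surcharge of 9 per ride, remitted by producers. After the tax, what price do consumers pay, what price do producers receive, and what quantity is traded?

Before the tax: set 259 − 4P = P + 174 → P* = 17, Q* = 191.
With the tax collected from producers, supply shifts: Qs = (P − 9) + 174.
New equilibrium: consumers pay 18.8, producers receive 9.8, Q = 183.8. (Wedge: Pb − Ps = 9.)
The less price-elastic side of the market bears the larger share of a per-unit tax.

Consumers pay 18.8; producers receive 9.8; quantity = 183.8.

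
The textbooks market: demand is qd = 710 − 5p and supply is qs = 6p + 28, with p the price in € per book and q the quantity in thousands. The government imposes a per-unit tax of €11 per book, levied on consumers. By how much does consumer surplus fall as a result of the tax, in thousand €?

Before the tax: set 710 − 5p = 6p + 28 → p* = €62, q* = 400.
With the tax collected from consumers, demand (in seller-price terms) shifts: qd = 710 − 5(p + 11).
New equilibrium: consumers pay €68, sellers receive €57, q = 370. (Wedge: pb − ps = 11.)
ΔCS is the trapezoid between Q = 370 and Q = 400 of height €6: ½ · (400 + 370) · 6 = €2310.

Consumer surplus falls by €2310 thousand.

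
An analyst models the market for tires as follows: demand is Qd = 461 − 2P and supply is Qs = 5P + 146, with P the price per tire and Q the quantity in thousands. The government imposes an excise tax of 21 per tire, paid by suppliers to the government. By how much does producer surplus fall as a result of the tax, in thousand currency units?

Without the tax, 461 − 2P = 5P + 146 gives 7P = 315, so P* = 45 and Q* = 371.
With the tax collected from suppliers, supply shifts: Qs = 5(P − 21) + 146.
Solving gives Q = 341 with consumers paying 60 and suppliers receiving 39 (the 21 wedge).
ΔPS is the trapezoid between Q = 341 and Q = 371 of height 6: ½ · (371 + 341) · 6 = 2136.

Producer surplus falls by 2136 thousand.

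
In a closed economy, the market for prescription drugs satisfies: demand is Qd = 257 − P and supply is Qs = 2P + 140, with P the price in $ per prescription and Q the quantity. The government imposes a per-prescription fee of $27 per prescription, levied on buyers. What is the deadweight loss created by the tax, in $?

Deadweight loss = $243.

Without the tax, 257 − P = 2P + 140 gives 3P = 117, so P* = $39 and Q* = 218.
With the tax collected from buyers, demand (in seller-price terms) shifts: Qd = 257 − (P + 27).
Solving gives Q = 200 with buyers paying $57 and sellers receiving $30 (the $27 wedge).
Quantity falls by |ΔQ| = |218 − 200| = 18.
DWL = ½ · t · |ΔQ| = ½ · 27 · 18 = $243.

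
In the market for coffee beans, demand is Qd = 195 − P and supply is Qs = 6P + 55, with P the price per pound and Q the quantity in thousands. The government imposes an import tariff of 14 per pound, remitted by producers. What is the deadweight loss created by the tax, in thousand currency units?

Without the tax, 195 − P = 6P + 55 gives 7P = 140, so P* = 20 and Q* = 175.
With the tax collected from producers, supply shifts: Qs = 6(P − 14) + 55.
Solving gives Q = 163 with buyers paying 32 and producers receiving 18 (the 14 wedge).
Quantity falls by |ΔQ| = |175 − 163| = 12.
DWL = ½ · t · |ΔQ| = ½ · 14 · 12 = 84.

Deadweight loss = 84 thousand.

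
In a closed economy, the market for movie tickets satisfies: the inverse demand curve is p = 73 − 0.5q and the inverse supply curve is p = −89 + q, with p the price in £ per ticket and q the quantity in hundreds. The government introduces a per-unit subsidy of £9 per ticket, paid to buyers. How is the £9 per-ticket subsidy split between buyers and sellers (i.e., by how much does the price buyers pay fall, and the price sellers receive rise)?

Rewrite in direct form: qd = 146 − 2p and qs = p + 89.
Before the subsidy: set 146 − 2p = p + 89 → p* = £19, q* = 108.
With a per-unit subsidy paid to buyers, each effectively pays p − 9, so demand becomes qd = 146 − 2(p − 9).
Solving gives q = 114 with buyers paying £16 and sellers receiving £25 (the £9 wedge).
Gain to buyers: £3; to sellers: £6. (They sum to £9.)

Buyers gain £3 per ticket; sellers gain £6 per ticket.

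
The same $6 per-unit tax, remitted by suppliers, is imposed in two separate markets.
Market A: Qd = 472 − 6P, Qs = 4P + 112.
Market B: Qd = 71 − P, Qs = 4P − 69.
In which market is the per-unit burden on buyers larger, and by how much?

Market A: pre-tax P* = $36, Q* = 256; post-tax Q = 241.6; per-unit burden on buyers = $2.4.
Market B: pre-tax P* = $28, Q* = 43; post-tax Q = 38.2; per-unit burden on buyers = $4.8.
Difference: $2.4 vs $4.8 → market B is larger by $2.4.

Market B, by $2.4.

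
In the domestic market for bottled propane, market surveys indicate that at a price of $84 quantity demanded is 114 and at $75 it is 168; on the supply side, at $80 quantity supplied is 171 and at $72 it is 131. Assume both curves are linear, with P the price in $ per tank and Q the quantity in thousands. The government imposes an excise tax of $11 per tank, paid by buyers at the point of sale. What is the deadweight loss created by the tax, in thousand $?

Demand slope: (168 − 114)/(75 − 84) = -6, so Qd = 618 − 6P.
Supply slope: (131 − 171)/(72 − 80) = 5, so Qs = 5P − 229.
Without the tax, 618 − 6P = 5P − 229 gives 11P = 847, so P* = $77 and Q* = 156.
With the tax collected from buyers, demand (in seller-price terms) shifts: Qd = 618 − 6(P + 11).
Solving gives Q = 126 with buyers paying $82 and producers receiving $71 (the $11 wedge).
Quantity falls by |ΔQ| = |156 − 126| = 30.
DWL = ½ · t · |ΔQ| = ½ · 11 · 30 = $165.

Deadweight loss = $165 thousand.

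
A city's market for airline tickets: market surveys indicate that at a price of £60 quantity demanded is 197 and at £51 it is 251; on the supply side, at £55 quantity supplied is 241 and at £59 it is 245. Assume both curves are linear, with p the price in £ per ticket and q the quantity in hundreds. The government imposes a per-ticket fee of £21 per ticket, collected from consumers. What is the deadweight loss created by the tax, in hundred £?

Demand slope: (251 − 197)/(51 − 60) = -6, so qd = 557 − 6p.
Supply slope: (245 − 241)/(59 − 55) = 1, so qs = p + 186.
Without the tax, 557 − 6p = p + 186 gives 7p = 371, so p* = £53 and q* = 239.
With the tax collected from consumers, demand (in seller-price terms) shifts: qd = 557 − 6(p + 21).
Solving gives q = 221 with consumers paying £56 and sellers receiving £35 (the £21 wedge).
Quantity falls by |ΔQ| = |239 − 221| = 18.
DWL = ½ · t · |ΔQ| = ½ · 21 · 18 = £189.

Deadweight loss = £189 hundred.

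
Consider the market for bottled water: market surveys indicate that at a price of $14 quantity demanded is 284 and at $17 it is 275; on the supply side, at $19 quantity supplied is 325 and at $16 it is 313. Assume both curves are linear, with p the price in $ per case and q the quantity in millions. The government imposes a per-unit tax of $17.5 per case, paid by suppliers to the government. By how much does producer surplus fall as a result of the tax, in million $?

Producer surplus falls by $2085 million.

Demand slope: (275 − 284)/(17 − 14) = -3, so qd = 326 − 3p.
Supply slope: (313 − 325)/(16 − 19) = 4, so qs = 4p + 249.
Before the tax: set 326 − 3p = 4p + 249 → p* = $11, q* = 293.
With the tax collected from suppliers, supply shifts: qs = 4(p − 17.5) + 249.
Solving gives q = 263 with buyers paying $21 and suppliers receiving $3.5 (the $17.5 wedge).
ΔPS is the trapezoid between Q = 263 and Q = 293 of height $7.5: ½ · (293 + 263) · 7.5 = $2085.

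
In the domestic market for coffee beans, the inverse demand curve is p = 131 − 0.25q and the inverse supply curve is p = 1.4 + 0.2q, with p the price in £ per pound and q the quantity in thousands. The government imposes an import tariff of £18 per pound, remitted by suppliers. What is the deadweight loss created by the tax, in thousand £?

Deadweight loss = £360 thousand.

Inverting to q(p) form: qd = 524 − 4p; qs = 5p − 7.
Before the tax: set 524 − 4p = 5p − 7 → p* = £59, q* = 288.
With the tax collected from suppliers, supply shifts: qs = 5(p − 18) − 7.
Solving gives q = 248 with consumers paying £69 and suppliers receiving £51 (the £18 wedge).
Quantity falls by |ΔQ| = |288 − 248| = 40.
DWL = ½ · t · |ΔQ| = ½ · 18 · 40 = £360.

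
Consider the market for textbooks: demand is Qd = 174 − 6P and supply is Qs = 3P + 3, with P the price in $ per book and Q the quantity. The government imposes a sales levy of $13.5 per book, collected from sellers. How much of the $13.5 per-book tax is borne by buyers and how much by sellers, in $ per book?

Buyers bear $4.5 per book; sellers bear $9 per book.

Before the tax: set 174 − 6P = 3P + 3 → P* = $19, Q* = 60.
With the tax collected from sellers, supply shifts: Qs = 3(P − 13.5) + 3.
New equilibrium: buyers pay $23.5, sellers receive $10, Q = 33. (Wedge: Pb − Ps = 13.5.)
Burden on buyers: $4.5; on sellers: $9. (They sum to $13.5.)
The less price-elastic side of the market bears the larger share of a per-unit tax.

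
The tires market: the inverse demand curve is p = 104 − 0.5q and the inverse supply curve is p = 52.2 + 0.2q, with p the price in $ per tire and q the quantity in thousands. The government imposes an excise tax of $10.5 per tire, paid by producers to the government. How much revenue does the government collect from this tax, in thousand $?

Tax revenue = $619.5 thousand.

Inverting to q(p) form: qd = 208 − 2p; qs = 5p − 261.
Without the tax, 208 − 2p = 5p − 261 gives 7p = 469, so p* = $67 and q* = 74.
With the tax collected from producers, supply shifts: qs = 5(p − 10.5) − 261.
New equilibrium: consumers pay $74.5, producers receive $64, q = 59. (Wedge: pb − ps = 10.5.)
Revenue = t · Q = 10.5 · 59 = $619.5.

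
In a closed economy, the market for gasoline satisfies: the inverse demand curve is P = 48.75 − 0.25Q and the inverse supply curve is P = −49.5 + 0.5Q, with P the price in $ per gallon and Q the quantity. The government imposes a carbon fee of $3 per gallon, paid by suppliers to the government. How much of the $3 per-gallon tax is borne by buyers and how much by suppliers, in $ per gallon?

Buyers bear $1 per gallon; suppliers bear $2 per gallon.

Rewrite in direct form: Qd = 195 − 4P and Qs = 2P + 99.
Before the tax: set 195 − 4P = 2P + 99 → P* = $16, Q* = 131.
With the tax collected from suppliers, supply shifts: Qs = 2(P − 3) + 99.
New equilibrium: buyers pay $17, suppliers receive $14, Q = 127. (Wedge: Pb − Ps = 3.)
Burden on buyers: $1; on suppliers: $2. (They sum to $3.)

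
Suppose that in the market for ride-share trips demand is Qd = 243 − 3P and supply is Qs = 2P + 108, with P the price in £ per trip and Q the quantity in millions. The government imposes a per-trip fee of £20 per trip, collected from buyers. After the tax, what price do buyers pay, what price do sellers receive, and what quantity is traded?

Without the tax, 243 − 3P = 2P + 108 gives 5P = 135, so P* = £27 and Q* = 162.
With the tax collected from buyers, demand (in seller-price terms) shifts: Qd = 243 − 3(P + 20).
Solving gives Q = 138 with buyers paying £35 and sellers receiving £15 (the £20 wedge).

Buyers pay £35; sellers receive £15; quantity = 138.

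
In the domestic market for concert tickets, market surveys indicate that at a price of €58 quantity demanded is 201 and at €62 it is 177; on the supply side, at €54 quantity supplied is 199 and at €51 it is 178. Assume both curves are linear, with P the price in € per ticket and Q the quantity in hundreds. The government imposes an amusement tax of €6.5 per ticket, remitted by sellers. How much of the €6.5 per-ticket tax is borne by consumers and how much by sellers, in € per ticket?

Consumers bear €3.5 per ticket; sellers bear €3 per ticket.

Demand slope: (177 − 201)/(62 − 58) = -6, so Qd = 549 − 6P.
Supply slope: (178 − 199)/(51 − 54) = 7, so Qs = 7P − 179.
Before the tax: set 549 − 6P = 7P − 179 → P* = €56, Q* = 213.
With the tax collected from sellers, supply shifts: Qs = 7(P − 6.5) − 179.
Solving gives Q = 192 with consumers paying €59.5 and sellers receiving €53 (the €6.5 wedge).
Burden on consumers: €3.5; on sellers: €3. (They sum to €6.5.)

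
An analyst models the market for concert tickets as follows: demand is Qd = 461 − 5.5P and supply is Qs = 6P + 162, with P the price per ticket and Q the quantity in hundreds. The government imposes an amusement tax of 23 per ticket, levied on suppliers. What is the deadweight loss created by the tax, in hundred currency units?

Before the tax: set 461 − 5.5P = 6P + 162 → P* = 26, Q* = 318.
With the tax collected from suppliers, supply shifts: Qs = 6(P − 23) + 162.
Solving gives Q = 252 with buyers paying 38 and suppliers receiving 15 (the 23 wedge).
Quantity falls by |ΔQ| = |318 − 252| = 66.
DWL = ½ · t · |ΔQ| = ½ · 23 · 66 = 759.

Deadweight loss = 759 hundred.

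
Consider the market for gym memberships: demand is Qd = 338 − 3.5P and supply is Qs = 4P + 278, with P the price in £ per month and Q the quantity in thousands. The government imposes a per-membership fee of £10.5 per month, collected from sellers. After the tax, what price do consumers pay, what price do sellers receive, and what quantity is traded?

Before the tax: set 338 − 3.5P = 4P + 278 → P* = £8, Q* = 310.
With the tax collected from sellers, supply shifts: Qs = 4(P − 10.5) + 278.
New equilibrium: consumers pay £13.6, sellers receive £3.1, Q = 290.4. (Wedge: Pb − Ps = 10.5.)
The less price-elastic side of the market bears the larger share of a per-unit tax.

Consumers pay £13.6; sellers receive £3.1; quantity = 290.4.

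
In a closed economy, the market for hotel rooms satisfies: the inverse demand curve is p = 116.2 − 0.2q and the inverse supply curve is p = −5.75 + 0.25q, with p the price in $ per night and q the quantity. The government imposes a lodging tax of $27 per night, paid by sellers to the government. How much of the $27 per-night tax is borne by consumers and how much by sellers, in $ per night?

Consumers bear $12 per night; sellers bear $15 per night.

Rewrite in direct form: qd = 581 − 5p and qs = 4p + 23.
Without the tax, 581 − 5p = 4p + 23 gives 9p = 558, so p* = $62 and q* = 271.
With the tax collected from sellers, supply shifts: qs = 4(p − 27) + 23.
New equilibrium: consumers pay $74, sellers receive $47, q = 211. (Wedge: pb − ps = 27.)
Burden on consumers: $12; on sellers: $15. (They sum to $27.)
The less price-elastic side of the market bears the larger share of a per-unit tax.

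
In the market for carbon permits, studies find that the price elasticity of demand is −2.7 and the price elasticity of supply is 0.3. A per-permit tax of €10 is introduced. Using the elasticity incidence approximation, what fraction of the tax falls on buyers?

Buyers' share ≈ 0.1.

Incidence ratio: buyers' share ≈ εs / (εs + |εd|) = 0.3 / (0.3 + 2.7) = 0.1.
Supply is the less elastic side, so buyers bear the smaller share.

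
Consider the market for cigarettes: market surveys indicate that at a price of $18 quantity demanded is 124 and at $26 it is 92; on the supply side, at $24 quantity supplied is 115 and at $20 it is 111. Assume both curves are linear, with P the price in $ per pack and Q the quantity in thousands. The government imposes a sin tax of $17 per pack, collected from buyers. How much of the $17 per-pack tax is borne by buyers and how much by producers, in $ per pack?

Demand slope: (92 − 124)/(26 − 18) = -4, so Qd = 196 − 4P.
Supply slope: (111 − 115)/(20 − 24) = 1, so Qs = P + 91.
Before the tax: set 196 − 4P = P + 91 → P* = $21, Q* = 112.
With the tax collected from buyers, demand (in seller-price terms) shifts: Qd = 196 − 4(P + 17).
New equilibrium: buyers pay $24.4, producers receive $7.4, Q = 98.4. (Wedge: Pb − Ps = 17.)
Burden on buyers: $3.4; on producers: $13.6. (They sum to $17.)

Buyers bear $3.4 per pack; producers bear $13.6 per pack.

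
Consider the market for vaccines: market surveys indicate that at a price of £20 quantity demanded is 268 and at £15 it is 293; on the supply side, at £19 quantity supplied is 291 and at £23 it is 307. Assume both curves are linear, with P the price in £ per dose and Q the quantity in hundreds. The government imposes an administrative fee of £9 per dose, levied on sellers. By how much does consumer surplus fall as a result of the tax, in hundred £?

Consumer surplus falls by £1092 hundred.

Demand slope: (293 − 268)/(15 − 20) = -5, so Qd = 368 − 5P.
Supply slope: (307 − 291)/(23 − 19) = 4, so Qs = 4P + 215.
Without the tax, 368 − 5P = 4P + 215 gives 9P = 153, so P* = £17 and Q* = 283.
With the tax collected from sellers, supply shifts: Qs = 4(P − 9) + 215.
Solving gives Q = 263 with buyers paying £21 and sellers receiving £12 (the £9 wedge).
ΔCS is the trapezoid between Q = 263 and Q = 283 of height £4: ½ · (283 + 263) · 4 = £1092.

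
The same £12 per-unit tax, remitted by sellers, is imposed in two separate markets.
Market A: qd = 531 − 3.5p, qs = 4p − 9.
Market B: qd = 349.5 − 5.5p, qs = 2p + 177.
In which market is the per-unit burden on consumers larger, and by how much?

Market A: pre-tax p* = £72, q* = 279; post-tax q = 256.6; per-unit burden on consumers = £6.4.
Market B: pre-tax p* = £23, q* = 223; post-tax q = 205.4; per-unit burden on consumers = £3.2.
Difference: £6.4 vs £3.2 → market A is larger by £3.2.

Market A, by £3.2.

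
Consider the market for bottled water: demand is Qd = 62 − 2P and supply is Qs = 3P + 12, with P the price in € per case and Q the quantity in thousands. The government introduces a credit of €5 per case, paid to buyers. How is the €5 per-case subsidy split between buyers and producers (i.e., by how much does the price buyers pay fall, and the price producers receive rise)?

Before the subsidy: set 62 − 2P = 3P + 12 → P* = €10, Q* = 42.
With a per-unit subsidy paid to buyers, each effectively pays P − 5, so demand becomes Qd = 62 − 2(P − 5).
New equilibrium: buyers pay €7, producers receive €12, Q = 48. (Wedge: Pb − Ps = −5.)
Gain to buyers: €3; to producers: €2. (They sum to €5.)

Buyers gain €3 per case; producers gain €2 per case.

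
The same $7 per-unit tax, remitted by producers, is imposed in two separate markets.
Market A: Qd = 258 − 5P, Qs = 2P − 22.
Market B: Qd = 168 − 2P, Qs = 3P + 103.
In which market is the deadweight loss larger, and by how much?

Market A, by $5.6.

Market A: pre-tax P* = $40, Q* = 58; post-tax Q = 48; deadweight loss = $35.
Market B: pre-tax P* = $13, Q* = 142; post-tax Q = 133.6; deadweight loss = $29.4.
Difference: $35 vs $29.4 → market A is larger by $5.6.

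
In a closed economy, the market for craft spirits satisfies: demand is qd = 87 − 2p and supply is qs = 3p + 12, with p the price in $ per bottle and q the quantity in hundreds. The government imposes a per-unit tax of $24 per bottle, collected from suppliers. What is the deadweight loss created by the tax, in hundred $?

Before the tax: set 87 − 2p = 3p + 12 → p* = $15, q* = 57.
With the tax collected from suppliers, supply shifts: qs = 3(p − 24) + 12.
Solving gives q = 28.2 with buyers paying $29.4 and suppliers receiving $5.4 (the $24 wedge).
Quantity falls by |ΔQ| = |57 − 28.2| = 28.8.
DWL = ½ · t · |ΔQ| = ½ · 24 · 28.8 = $345.6.

Deadweight loss = $345.6 hundred.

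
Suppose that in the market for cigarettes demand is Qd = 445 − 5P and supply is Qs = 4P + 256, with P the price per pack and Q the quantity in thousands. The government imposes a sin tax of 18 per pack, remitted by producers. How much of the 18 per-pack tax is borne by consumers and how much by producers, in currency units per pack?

Consumers bear 8 per pack; producers bear 10 per pack.

Without the tax, 445 − 5P = 4P + 256 gives 9P = 189, so P* = 21 and Q* = 340.
With the tax collected from producers, supply shifts: Qs = 4(P − 18) + 256.
Solving gives Q = 300 with consumers paying 29 and producers receiving 11 (the 18 wedge).
Burden on consumers: 8; on producers: 10. (They sum to 18.)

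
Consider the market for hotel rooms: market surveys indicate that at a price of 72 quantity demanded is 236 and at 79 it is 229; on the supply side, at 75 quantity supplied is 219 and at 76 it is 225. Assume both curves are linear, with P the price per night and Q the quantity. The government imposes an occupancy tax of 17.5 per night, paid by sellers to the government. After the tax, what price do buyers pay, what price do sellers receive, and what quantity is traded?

Buyers pay 92; sellers receive 74.5; quantity = 216.

Demand slope: (229 − 236)/(79 − 72) = -1, so Qd = 308 − P.
Supply slope: (225 − 219)/(76 − 75) = 6, so Qs = 6P − 231.
Without the tax, 308 − P = 6P − 231 gives 7P = 539, so P* = 77 and Q* = 231.
With the tax collected from sellers, supply shifts: Qs = 6(P − 17.5) − 231.
New equilibrium: buyers pay 92, sellers receive 74.5, Q = 216. (Wedge: Pb − Ps = 17.5.)
The less price-elastic side of the market bears the larger share of a per-unit tax.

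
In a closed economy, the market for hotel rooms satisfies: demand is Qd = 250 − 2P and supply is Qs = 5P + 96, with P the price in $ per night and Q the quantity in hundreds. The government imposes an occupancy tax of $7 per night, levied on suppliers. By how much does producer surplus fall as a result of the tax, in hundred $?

Without the tax, 250 − 2P = 5P + 96 gives 7P = 154, so P* = $22 and Q* = 206.
With the tax collected from suppliers, supply shifts: Qs = 5(P − 7) + 96.
Solving gives Q = 196 with consumers paying $27 and suppliers receiving $20 (the $7 wedge).
ΔPS is the trapezoid between Q = 196 and Q = 206 of height $2: ½ · (206 + 196) · 2 = $402.

Producer surplus falls by $402 hundred.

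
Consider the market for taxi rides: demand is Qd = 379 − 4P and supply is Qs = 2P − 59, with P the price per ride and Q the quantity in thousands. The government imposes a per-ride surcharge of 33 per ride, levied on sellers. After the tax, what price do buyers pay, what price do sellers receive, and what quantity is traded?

Buyers pay 84; sellers receive 51; quantity = 43.

Before the tax: set 379 − 4P = 2P − 59 → P* = 73, Q* = 87.
With the tax collected from sellers, supply shifts: Qs = 2(P − 33) − 59.
Solving gives Q = 43 with buyers paying 84 and sellers receiving 51 (the 33 wedge).
The less price-elastic side of the market bears the larger share of a per-unit tax.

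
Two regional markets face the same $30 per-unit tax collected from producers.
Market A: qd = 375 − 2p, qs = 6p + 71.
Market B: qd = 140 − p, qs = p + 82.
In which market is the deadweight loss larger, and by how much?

Market A: pre-tax p* = $38, q* = 299; post-tax q = 254; deadweight loss = $675.
Market B: pre-tax p* = $29, q* = 111; post-tax q = 96; deadweight loss = $225.
Difference: $675 vs $225 → market A is larger by $450.

Market A, by $450.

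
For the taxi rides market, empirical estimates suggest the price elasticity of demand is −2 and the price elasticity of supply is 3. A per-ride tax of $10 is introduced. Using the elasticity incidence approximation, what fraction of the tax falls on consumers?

Consumers' share ≈ 0.6.

Incidence ratio: consumers' share ≈ εs / (εs + |εd|) = 3 / (3 + 2) = 0.6.
Supply is the more elastic side, so consumers bear the larger share.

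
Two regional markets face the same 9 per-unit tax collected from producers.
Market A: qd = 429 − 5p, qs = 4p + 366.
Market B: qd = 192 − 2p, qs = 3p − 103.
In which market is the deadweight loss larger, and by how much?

Market A: pre-tax p* = 7, q* = 394; post-tax q = 374; deadweight loss = 90.
Market B: pre-tax p* = 59, q* = 74; post-tax q = 63.2; deadweight loss = 48.6.
Difference: 90 vs 48.6 → market A is larger by 41.4.

Market A, by 41.4.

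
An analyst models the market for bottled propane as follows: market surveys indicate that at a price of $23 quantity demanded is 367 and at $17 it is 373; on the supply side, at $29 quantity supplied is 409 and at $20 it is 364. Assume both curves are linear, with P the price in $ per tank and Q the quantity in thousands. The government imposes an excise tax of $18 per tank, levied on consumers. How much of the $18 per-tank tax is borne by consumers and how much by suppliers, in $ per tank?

Consumers bear $15 per tank; suppliers bear $3 per tank.

Demand slope: (373 − 367)/(17 − 23) = -1, so Qd = 390 − P.
Supply slope: (364 − 409)/(20 − 29) = 5, so Qs = 5P + 264.
Before the tax: set 390 − P = 5P + 264 → P* = $21, Q* = 369.
With the tax collected from consumers, demand (in seller-price terms) shifts: Qd = 390 − (P + 18).
New equilibrium: consumers pay $36, suppliers receive $18, Q = 354. (Wedge: Pb − Ps = 18.)
Burden on consumers: $15; on suppliers: $3. (They sum to $18.)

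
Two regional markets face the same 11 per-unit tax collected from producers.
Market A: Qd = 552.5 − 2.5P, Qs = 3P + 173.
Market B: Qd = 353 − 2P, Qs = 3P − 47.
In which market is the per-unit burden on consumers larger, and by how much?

Market A: pre-tax P* = 69, Q* = 380; post-tax Q = 365; per-unit burden on consumers = 6.
Market B: pre-tax P* = 80, Q* = 193; post-tax Q = 179.8; per-unit burden on consumers = 6.6.
Difference: 6 vs 6.6 → market B is larger by 0.6.

Market B, by 0.6.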